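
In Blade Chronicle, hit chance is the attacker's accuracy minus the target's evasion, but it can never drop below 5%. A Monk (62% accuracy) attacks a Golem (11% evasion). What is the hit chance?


accuracy - evasion = 62 - 11 = 51
Apply floor: max(51, 5) = 51
Hit chance = 51%

51%


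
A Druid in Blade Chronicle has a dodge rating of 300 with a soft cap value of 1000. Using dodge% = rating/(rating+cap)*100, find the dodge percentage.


dodge% = 300 / (300 + 1000) * 100
= 300 / 1300 * 100
= 0.230769 * 100
= 23.08%

23.08%


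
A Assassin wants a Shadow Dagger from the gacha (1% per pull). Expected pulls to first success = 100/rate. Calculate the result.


Expected pulls for a geometric distribution = 1/p = 100 / rate%
= 100 / 1
= 100.0

100.0 pulls


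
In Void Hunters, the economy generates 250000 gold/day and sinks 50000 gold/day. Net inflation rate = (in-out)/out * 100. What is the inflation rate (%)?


Net gold = 250000 - 50000 = 200000
Inflation rate = net / sunk * 100 = 200000 / 50000 * 100
= 4.0 * 100
= 400.00%

400.00%


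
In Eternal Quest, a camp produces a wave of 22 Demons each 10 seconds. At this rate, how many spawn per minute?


Spawns per minute = count * (60 / interval)
= 22 * (60 / 10)
= 22 * 6.0
= 132.0

132.0 per minute


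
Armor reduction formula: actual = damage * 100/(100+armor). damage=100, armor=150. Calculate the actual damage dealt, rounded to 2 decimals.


actual = 100 * 100 / (100 + 150)
= 100 * 100 / 250
= 10000 / 250
= 40.00

40.00 damage


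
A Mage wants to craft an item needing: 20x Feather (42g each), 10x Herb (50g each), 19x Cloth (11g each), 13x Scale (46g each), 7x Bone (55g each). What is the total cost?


Cost breakdown:
  Feather: 20 * 42 = 840
  Herb: 10 * 50 = 500
  Cloth: 19 * 11 = 209
  Scale: 13 * 46 = 598
  Bone: 7 * 55 = 385
Total = 840 + 500 + 209 + 598 + 385 = 2532

2532 gold


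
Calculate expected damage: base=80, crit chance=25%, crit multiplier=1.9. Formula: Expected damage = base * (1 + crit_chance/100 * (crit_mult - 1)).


E[dmg] = base * (1 + crit_chance * (crit_mult - 1))
cc as decimal = 25/100 = 0.25
cm - 1 = 1.9 - 1 = 0.9
Bonus factor = 0.25 * 0.9 = 0.225
Total multiplier = 1 + 0.225 = 1.225
Expected damage = 80 * 1.225 = 98.00

98.00 damage


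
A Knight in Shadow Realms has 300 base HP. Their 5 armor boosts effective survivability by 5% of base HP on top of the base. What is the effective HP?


EHP = 300 * (1 + 5/100)
= 300 * (1 + 0.05)
= 300 * 1.05
= 315.0

315.0 EHP


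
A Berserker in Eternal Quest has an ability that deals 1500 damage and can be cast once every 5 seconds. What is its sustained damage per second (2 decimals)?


DPS = damage / cooldown
= 1500 / 5
= 300.00

300.00 DPS


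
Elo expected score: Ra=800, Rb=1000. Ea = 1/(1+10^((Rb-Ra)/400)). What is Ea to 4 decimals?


Elo expected score: Ea = 1/(1 + 10^((Rb-Ra)/400))
Rb - Ra = 1000 - 800 = 200
(Rb-Ra)/400 = 200/400 = 0.5
10^0.5 = 3.162278
Ea = 1/(1 + 3.162278) = 1/4.162278 = 0.2403

0.2403


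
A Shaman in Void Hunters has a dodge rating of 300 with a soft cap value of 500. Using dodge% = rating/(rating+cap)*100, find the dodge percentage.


dodge% = 300 / (300 + 500) * 100
= 300 / 800 * 100
= 0.375 * 100
= 37.50%

37.50%


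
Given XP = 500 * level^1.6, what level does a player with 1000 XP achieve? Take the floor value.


XP = 500 * level^1.6, so level = (XP / 500)^(1/1.6)
= (1000 / 500)^(1/1.6)
= 2.0^0.625
= 1.5422
Floor: level = 1

level 1


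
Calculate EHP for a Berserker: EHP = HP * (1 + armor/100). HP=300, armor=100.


EHP = 300 * (1 + 100/100)
= 300 * (1 + 1.0)
= 300 * 2.0
= 600.0

600.0 EHP


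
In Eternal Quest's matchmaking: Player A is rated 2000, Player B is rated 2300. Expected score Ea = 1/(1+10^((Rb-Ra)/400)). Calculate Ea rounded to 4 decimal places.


Elo expected score: Ea = 1/(1 + 10^((Rb-Ra)/400))
Rb - Ra = 2300 - 2000 = 300
(Rb-Ra)/400 = 300/400 = 0.75
10^0.75 = 5.623413
Ea = 1/(1 + 5.623413) = 1/6.623413 = 0.1510

0.1510


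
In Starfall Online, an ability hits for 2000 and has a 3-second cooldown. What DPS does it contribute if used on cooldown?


DPS = damage / cooldown
= 2000 / 3
= 666.67

666.67 DPS


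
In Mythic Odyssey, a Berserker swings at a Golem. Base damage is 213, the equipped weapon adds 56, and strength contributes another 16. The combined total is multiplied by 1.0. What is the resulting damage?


Sum base + weapon + str = 213 + 56 + 16 = 285
Multiply by 1.0:
285 * 1.0 = 285.0

285.0 damage


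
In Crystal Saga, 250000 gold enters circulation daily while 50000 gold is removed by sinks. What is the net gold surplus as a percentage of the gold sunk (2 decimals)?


Net gold = 250000 - 50000 = 200000
Inflation rate = net / sunk * 100 = 200000 / 50000 * 100
= 4.0 * 100
= 400.00%

400.00%


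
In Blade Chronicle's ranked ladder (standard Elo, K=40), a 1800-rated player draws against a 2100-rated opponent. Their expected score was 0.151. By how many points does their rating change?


Elo update: delta = K * (S - Ea), where S = 0.5 (draws)
S - Ea = 0.5 - 0.151 = 0.349
Rating change = 40 * 0.349
= 13.96

13.96 rating points


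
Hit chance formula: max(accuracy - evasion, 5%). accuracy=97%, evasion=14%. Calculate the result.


accuracy - evasion = 97 - 14 = 83
Apply floor: max(83, 5) = 83
Hit chance = 83%

83%


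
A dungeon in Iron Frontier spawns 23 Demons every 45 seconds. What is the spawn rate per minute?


Spawns per minute = count * (60 / interval)
= 23 * (60 / 45)
= 23 * 1.3333
= 30.67

30.67 per minute


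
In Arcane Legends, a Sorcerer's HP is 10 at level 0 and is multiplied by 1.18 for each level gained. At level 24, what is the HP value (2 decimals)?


value = base * growth^level
= 10 * 1.18^24
= 10 * 53.109006
= 531.09

531.09 HP


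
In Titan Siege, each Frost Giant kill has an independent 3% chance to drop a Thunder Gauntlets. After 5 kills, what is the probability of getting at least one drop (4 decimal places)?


P(at least one) = 1 - P(none) = 1 - (1-p)^n
p = 3/100 = 0.03
1 - p = 0.97
(1 - p)^5 = 0.97^5 = 0.858734
P(at least one) = 1 - 0.858734 = 0.1413

0.1413


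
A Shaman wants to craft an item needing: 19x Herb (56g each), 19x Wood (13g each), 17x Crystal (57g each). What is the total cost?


Cost breakdown:
  Herb: 19 * 56 = 1064
  Wood: 19 * 13 = 247
  Crystal: 17 * 57 = 969
Total = 1064 + 247 + 969 = 2280

2280 gold


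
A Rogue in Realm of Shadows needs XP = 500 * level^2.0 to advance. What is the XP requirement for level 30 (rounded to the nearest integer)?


XP = 500 * level^2.0
Substitute level = 30:
XP = 500 * 30^2.0
= 500 * 900.0
= 450000

450000 XP


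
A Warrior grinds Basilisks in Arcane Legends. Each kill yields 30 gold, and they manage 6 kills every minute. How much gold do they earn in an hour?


Gold per minute = 30 * 6 = 180
Gold per hour = 180 * 60 = 10800

10800 gold/hour


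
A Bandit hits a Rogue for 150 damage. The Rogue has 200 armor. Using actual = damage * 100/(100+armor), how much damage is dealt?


actual = 150 * 100 / (100 + 200)
= 150 * 100 / 300
= 15000 / 300
= 50.00

50.00 damage


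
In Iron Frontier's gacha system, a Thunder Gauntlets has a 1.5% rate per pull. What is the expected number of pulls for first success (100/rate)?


Expected pulls for a geometric distribution = 1/p = 100 / rate%
= 100 / 1.5
= 66.67

66.67 pulls


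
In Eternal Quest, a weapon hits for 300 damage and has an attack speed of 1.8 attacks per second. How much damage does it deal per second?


DPS = damage * attack_speed
= 300 * 1.8
= 540.0

540.0 DPS


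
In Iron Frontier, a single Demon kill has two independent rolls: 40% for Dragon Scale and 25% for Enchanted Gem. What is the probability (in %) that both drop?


For independent events, P(both) = P(A) * P(B)
= 40% * 25%
= 1000 / 100 %
= 10.0%

10.0%


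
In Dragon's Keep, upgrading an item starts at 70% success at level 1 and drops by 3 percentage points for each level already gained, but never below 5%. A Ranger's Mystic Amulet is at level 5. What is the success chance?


raw_rate = 70 - 3 * (5 - 1)
= 70 - 3 * 4
= 70 - 12
= 58
Apply floor: max(58, 5) = 58%

58%


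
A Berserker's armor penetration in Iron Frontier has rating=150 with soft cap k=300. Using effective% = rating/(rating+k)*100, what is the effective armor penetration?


effective% = rating / (rating + k) * 100
= 150 / (150 + 300) * 100
= 150 / 450 * 100
= 0.333333 * 100
= 33.33%

33.33%


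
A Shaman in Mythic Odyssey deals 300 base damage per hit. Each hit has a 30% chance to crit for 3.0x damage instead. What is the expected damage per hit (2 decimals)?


E[dmg] = base * (1 + crit_chance * (crit_mult - 1))
cc as decimal = 30/100 = 0.3
cm - 1 = 3.0 - 1 = 2.0
Bonus factor = 0.3 * 2.0 = 0.6
Total multiplier = 1 + 0.6 = 1.6
Expected damage = 300 * 1.6 = 480.00

480.00 damage


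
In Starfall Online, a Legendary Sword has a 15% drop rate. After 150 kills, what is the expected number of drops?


Expected drops = kills * (drop_rate / 100)
= 150 * (15 / 100)
= 150 * 0.15
= 22.5

22.5 drops


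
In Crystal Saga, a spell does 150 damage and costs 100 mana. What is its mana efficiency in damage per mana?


Efficiency = damage / mana
= 150 / 100
= 1.50

1.50 dmg/mana


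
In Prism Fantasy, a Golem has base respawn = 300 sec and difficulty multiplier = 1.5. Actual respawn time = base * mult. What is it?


Respawn time = base * multiplier
= 300 * 1.5
= 450.0 seconds

450.0 seconds


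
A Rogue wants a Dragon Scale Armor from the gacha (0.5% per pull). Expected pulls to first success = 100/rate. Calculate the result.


Expected pulls for a geometric distribution = 1/p = 100 / rate%
= 100 / 0.5
= 200.0

200.0 pulls


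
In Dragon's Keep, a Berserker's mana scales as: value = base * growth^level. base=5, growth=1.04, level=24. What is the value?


value = base * growth^level
= 5 * 1.04^24
= 5 * 2.563304
= 12.82

12.82 mana


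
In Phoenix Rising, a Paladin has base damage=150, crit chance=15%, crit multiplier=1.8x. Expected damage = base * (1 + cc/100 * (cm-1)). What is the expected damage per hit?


E[dmg] = base * (1 + crit_chance * (crit_mult - 1))
cc as decimal = 15/100 = 0.15
cm - 1 = 1.8 - 1 = 0.8
Bonus factor = 0.15 * 0.8 = 0.12
Total multiplier = 1 + 0.12 = 1.12
Expected damage = 150 * 1.12 = 168.00

168.00 damage


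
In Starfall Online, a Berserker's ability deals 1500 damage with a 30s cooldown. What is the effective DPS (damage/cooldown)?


DPS = damage / cooldown
= 1500 / 30
= 50.00

50.00 DPS


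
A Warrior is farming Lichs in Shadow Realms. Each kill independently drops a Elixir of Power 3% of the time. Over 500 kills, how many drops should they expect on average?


Expected drops = kills * (drop_rate / 100)
= 500 * (3 / 100)
= 500 * 0.03
= 15.0

15.0 drops


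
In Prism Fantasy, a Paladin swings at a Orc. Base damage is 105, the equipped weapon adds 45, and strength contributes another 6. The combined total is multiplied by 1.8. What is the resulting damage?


Sum base + weapon + str = 105 + 45 + 6 = 156
Multiply by 1.8:
156 * 1.8 = 280.8

280.8 damage


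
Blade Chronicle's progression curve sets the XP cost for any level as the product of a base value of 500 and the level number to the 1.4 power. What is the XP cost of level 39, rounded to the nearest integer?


XP = 500 * level^1.4
Substitute level = 39:
XP = 500 * 39^1.4
= 500 * 168.8459
= 84423

84423 XP


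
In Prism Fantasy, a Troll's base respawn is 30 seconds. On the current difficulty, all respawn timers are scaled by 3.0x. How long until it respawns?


Respawn time = base * multiplier
= 30 * 3.0
= 90.0 seconds

90.0 seconds


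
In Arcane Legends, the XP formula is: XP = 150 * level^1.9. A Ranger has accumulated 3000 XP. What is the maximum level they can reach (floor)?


XP = 150 * level^1.9, so level = (XP / 150)^(1/1.9)
= (3000 / 150)^(1/1.9)
= 20.0^0.5263
= 4.839
Floor: level = 4

level 4


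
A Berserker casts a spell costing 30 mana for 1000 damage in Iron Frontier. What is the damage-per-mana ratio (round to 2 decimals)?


Efficiency = damage / mana
= 1000 / 30
= 33.33

33.33 dmg/mana


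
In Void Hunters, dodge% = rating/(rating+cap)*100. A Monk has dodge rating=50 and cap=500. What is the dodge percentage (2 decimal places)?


dodge% = 50 / (50 + 500) * 100
= 50 / 550 * 100
= 0.090909 * 100
= 9.09%

9.09%


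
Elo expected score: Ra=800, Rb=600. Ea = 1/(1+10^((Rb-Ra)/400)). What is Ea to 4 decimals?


Elo expected score: Ea = 1/(1 + 10^((Rb-Ra)/400))
Rb - Ra = 600 - 800 = -200
(Rb-Ra)/400 = -200/400 = -0.5
10^-0.5 = 0.316228
Ea = 1/(1 + 0.316228) = 1/1.316228 = 0.7597

0.7597


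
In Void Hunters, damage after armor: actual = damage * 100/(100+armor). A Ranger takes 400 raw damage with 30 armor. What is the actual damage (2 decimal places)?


actual = 400 * 100 / (100 + 30)
= 400 * 100 / 130
= 40000 / 130
= 307.69

307.69 damage


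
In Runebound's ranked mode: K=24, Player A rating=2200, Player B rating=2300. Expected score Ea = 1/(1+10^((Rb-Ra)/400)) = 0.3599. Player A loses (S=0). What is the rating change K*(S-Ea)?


Elo update: delta = K * (S - Ea), where S = 0 (loses)
S - Ea = 0 - 0.3599 = -0.3599
Rating change = 24 * -0.3599
= -8.64

-8.64 rating points


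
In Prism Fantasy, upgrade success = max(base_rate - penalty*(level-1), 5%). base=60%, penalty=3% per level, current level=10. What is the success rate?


raw_rate = 60 - 3 * (10 - 1)
= 60 - 3 * 9
= 60 - 27
= 33
Apply floor: max(33, 5) = 33%

33%


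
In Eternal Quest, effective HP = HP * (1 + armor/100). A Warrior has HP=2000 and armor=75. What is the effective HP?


EHP = 2000 * (1 + 75/100)
= 2000 * (1 + 0.75)
= 2000 * 1.75
= 3500.0

3500.0 EHP


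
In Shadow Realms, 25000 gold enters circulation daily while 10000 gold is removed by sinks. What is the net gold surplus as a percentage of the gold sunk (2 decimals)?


Net gold = 25000 - 10000 = 15000
Inflation rate = net / sunk * 100 = 15000 / 10000 * 100
= 1.5 * 100
= 150.00%

150.00%


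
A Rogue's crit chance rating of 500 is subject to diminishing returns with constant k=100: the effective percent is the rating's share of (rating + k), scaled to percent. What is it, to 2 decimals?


effective% = rating / (rating + k) * 100
= 500 / (500 + 100) * 100
= 500 / 600 * 100
= 0.833333 * 100
= 83.33%

83.33%


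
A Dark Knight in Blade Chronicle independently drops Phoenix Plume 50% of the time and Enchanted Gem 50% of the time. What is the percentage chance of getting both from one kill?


For independent events, P(both) = P(A) * P(B)
= 50% * 50%
= 2500 / 100 %
= 25.0%

25.0%


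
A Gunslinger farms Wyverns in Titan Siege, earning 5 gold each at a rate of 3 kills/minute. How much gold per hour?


Gold per minute = 5 * 3 = 15
Gold per hour = 15 * 60 = 900

900 gold/hour


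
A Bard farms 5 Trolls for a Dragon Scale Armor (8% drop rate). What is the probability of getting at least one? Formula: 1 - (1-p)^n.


P(at least one) = 1 - P(none) = 1 - (1-p)^n
p = 8/100 = 0.08
1 - p = 0.92
(1 - p)^5 = 0.92^5 = 0.659082
P(at least one) = 1 - 0.659082 = 0.3409

0.3409


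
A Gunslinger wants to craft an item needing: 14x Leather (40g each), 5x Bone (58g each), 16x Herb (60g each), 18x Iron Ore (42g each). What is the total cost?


Cost breakdown:
  Leather: 14 * 40 = 560
  Bone: 5 * 58 = 290
  Herb: 16 * 60 = 960
  Iron Ore: 18 * 42 = 756
Total = 560 + 290 + 960 + 756 = 2566

2566 gold


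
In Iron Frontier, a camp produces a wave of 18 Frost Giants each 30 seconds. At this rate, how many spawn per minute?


Spawns per minute = count * (60 / interval)
= 18 * (60 / 30)
= 18 * 2.0
= 36.0

36.0 per minute


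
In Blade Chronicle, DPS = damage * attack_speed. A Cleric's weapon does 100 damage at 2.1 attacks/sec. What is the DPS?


DPS = damage * attack_speed
= 100 * 2.1
= 210.0

210.0 DPS


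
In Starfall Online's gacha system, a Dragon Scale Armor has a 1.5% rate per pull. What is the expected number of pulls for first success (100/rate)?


Expected pulls for a geometric distribution = 1/p = 100 / rate%
= 100 / 1.5
= 66.67

66.67 pulls


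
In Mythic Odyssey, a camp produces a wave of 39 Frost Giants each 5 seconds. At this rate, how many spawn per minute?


Spawns per minute = count * (60 / interval)
= 39 * (60 / 5)
= 39 * 12.0
= 468.0

468.0 per minute


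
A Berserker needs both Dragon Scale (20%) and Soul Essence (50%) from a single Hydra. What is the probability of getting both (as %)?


For independent events, P(both) = P(A) * P(B)
= 20% * 50%
= 1000 / 100 %
= 10.0%

10.0%


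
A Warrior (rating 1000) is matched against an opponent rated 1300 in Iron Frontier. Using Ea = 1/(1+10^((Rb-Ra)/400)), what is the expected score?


Elo expected score: Ea = 1/(1 + 10^((Rb-Ra)/400))
Rb - Ra = 1300 - 1000 = 300
(Rb-Ra)/400 = 300/400 = 0.75
10^0.75 = 5.623413
Ea = 1/(1 + 5.623413) = 1/6.623413 = 0.1510

0.1510


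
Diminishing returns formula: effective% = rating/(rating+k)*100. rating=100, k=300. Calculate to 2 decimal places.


effective% = rating / (rating + k) * 100
= 100 / (100 + 300) * 100
= 100 / 400 * 100
= 0.25 * 100
= 25.00%

25.00%


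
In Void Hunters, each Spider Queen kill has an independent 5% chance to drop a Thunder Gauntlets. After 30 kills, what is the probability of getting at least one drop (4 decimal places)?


P(at least one) = 1 - P(none) = 1 - (1-p)^n
p = 5/100 = 0.05
1 - p = 0.95
(1 - p)^30 = 0.95^30 = 0.214639
P(at least one) = 1 - 0.214639 = 0.7854

0.7854


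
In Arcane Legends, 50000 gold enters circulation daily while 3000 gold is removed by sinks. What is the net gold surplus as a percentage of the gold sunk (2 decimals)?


Net gold = 50000 - 3000 = 47000
Inflation rate = net / sunk * 100 = 47000 / 3000 * 100
= 15.666667 * 100
= 1566.67%

1566.67%


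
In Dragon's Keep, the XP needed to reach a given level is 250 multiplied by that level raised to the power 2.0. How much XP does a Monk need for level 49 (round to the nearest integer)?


XP = 250 * level^2.0
Substitute level = 49:
XP = 250 * 49^2.0
= 250 * 2401.0
= 600250

600250 XP


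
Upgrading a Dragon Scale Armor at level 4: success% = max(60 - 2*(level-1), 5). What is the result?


raw_rate = 60 - 2 * (4 - 1)
= 60 - 2 * 3
= 60 - 6
= 54
Apply floor: max(54, 5) = 54%

54%


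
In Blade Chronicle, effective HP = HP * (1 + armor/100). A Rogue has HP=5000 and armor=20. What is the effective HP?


EHP = 5000 * (1 + 20/100)
= 5000 * (1 + 0.2)
= 5000 * 1.2
= 6000.0

6000.0 EHP


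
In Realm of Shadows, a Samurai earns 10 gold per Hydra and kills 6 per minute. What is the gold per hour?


Gold per minute = 10 * 6 = 60
Gold per hour = 60 * 60 = 3600

3600 gold/hour


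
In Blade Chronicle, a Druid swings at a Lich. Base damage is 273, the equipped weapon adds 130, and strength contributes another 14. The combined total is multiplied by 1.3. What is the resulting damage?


Sum base + weapon + str = 273 + 130 + 14 = 417
Multiply by 1.3:
417 * 1.3 = 542.1

542.1 damage


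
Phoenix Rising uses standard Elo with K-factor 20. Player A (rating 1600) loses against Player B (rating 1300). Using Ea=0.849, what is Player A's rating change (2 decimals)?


Elo update: delta = K * (S - Ea), where S = 0 (loses)
S - Ea = 0 - 0.849 = -0.849
Rating change = 20 * -0.849
= -16.98

-16.98 rating points


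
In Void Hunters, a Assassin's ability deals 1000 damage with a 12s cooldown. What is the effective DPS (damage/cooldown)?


DPS = damage / cooldown
= 1000 / 12
= 83.33

83.33 DPS


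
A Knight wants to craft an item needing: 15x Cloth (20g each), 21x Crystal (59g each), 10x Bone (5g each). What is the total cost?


Cost breakdown:
  Cloth: 15 * 20 = 300
  Crystal: 21 * 59 = 1239
  Bone: 10 * 5 = 50
Total = 300 + 1239 + 50 = 1589

1589 gold


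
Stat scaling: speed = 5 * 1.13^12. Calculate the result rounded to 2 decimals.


value = base * growth^level
= 5 * 1.13^12
= 5 * 4.334523
= 21.67

21.67 speed


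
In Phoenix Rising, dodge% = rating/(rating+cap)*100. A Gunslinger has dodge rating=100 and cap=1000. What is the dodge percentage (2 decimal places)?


dodge% = 100 / (100 + 1000) * 100
= 100 / 1100 * 100
= 0.090909 * 100
= 9.09%

9.09%


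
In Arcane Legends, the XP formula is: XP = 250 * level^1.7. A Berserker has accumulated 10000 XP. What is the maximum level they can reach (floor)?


XP = 250 * level^1.7, so level = (XP / 250)^(1/1.7)
= (10000 / 250)^(1/1.7)
= 40.0^0.5882
= 8.7577
Floor: level = 8

level 8


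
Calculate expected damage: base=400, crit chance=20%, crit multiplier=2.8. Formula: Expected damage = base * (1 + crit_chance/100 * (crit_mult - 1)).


E[dmg] = base * (1 + crit_chance * (crit_mult - 1))
cc as decimal = 20/100 = 0.2
cm - 1 = 2.8 - 1 = 1.8
Bonus factor = 0.2 * 1.8 = 0.36
Total multiplier = 1 + 0.36 = 1.36
Expected damage = 400 * 1.36 = 544.00

544.00 damage


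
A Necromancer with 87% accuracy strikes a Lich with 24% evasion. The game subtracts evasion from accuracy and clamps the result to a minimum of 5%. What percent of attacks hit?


accuracy - evasion = 87 - 24 = 63
Apply floor: max(63, 5) = 63
Hit chance = 63%

63%


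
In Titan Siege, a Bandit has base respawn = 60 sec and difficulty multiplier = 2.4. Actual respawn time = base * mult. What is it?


Respawn time = base * multiplier
= 60 * 2.4
= 144.0 seconds

144.0 seconds


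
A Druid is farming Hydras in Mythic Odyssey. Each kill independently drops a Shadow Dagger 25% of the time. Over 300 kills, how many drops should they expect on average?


Expected drops = kills * (drop_rate / 100)
= 300 * (25 / 100)
= 300 * 0.25
= 75.0

75.0 drops


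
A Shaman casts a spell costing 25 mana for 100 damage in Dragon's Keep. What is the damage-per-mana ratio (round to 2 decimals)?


Efficiency = damage / mana
= 100 / 25
= 4.00

4.00 dmg/mana


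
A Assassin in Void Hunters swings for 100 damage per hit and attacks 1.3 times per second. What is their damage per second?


DPS = damage * attack_speed
= 100 * 1.3
= 130.0

130.0 DPS


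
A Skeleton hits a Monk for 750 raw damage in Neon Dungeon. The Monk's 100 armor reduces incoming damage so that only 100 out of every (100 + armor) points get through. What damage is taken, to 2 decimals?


actual = 750 * 100 / (100 + 100)
= 750 * 100 / 200
= 75000 / 200
= 375.00

375.00 damage


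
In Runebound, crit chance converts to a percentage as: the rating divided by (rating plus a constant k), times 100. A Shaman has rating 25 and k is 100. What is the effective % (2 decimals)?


effective% = rating / (rating + k) * 100
= 25 / (25 + 100) * 100
= 25 / 125 * 100
= 0.2 * 100
= 20.00%

20.00%


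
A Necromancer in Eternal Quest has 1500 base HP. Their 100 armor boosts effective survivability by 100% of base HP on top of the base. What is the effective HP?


EHP = 1500 * (1 + 100/100)
= 1500 * (1 + 1.0)
= 1500 * 2.0
= 3000.0

3000.0 EHP


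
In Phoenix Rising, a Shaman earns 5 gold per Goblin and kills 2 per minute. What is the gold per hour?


Gold per minute = 5 * 2 = 10
Gold per hour = 10 * 60 = 600

600 gold/hour


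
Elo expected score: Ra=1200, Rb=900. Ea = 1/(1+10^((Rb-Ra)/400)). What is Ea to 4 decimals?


Elo expected score: Ea = 1/(1 + 10^((Rb-Ra)/400))
Rb - Ra = 900 - 1200 = -300
(Rb-Ra)/400 = -300/400 = -0.75
10^-0.75 = 0.177828
Ea = 1/(1 + 0.177828) = 1/1.177828 = 0.8490

0.8490


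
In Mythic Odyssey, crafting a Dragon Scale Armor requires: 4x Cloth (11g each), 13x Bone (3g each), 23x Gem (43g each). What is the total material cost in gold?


Cost breakdown:
  Cloth: 4 * 11 = 44
  Bone: 13 * 3 = 39
  Gem: 23 * 43 = 989
Total = 44 + 39 + 989 = 1072

1072 gold


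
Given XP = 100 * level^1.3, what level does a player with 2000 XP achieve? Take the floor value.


XP = 100 * level^1.3, so level = (XP / 100)^(1/1.3)
= (2000 / 100)^(1/1.3)
= 20.0^0.7692
= 10.0183
Floor: level = 10

level 10


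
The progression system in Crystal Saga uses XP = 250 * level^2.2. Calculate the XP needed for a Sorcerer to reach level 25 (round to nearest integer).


XP = 250 * level^2.2
Substitute level = 25:
XP = 250 * 25^2.2
= 250 * 1189.7837
= 297446

297446 XP


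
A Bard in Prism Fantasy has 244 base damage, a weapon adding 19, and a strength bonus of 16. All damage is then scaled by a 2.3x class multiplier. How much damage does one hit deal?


Sum base + weapon + str = 244 + 19 + 16 = 279
Multiply by 2.3:
279 * 2.3 = 641.7

641.7 damage


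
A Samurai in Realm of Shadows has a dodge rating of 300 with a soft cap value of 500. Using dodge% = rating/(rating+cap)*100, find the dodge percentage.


dodge% = 300 / (300 + 500) * 100
= 300 / 800 * 100
= 0.375 * 100
= 37.50%

37.50%


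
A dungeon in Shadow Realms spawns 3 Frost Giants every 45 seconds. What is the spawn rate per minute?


Spawns per minute = count * (60 / interval)
= 3 * (60 / 45)
= 3 * 1.3333
= 4.0

4.0 per minute


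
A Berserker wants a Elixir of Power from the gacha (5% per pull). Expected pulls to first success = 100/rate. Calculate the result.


Expected pulls for a geometric distribution = 1/p = 100 / rate%
= 100 / 5
= 20.0

20.0 pulls


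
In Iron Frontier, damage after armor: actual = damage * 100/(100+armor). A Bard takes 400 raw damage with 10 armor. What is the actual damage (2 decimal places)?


actual = 400 * 100 / (100 + 10)
= 400 * 100 / 110
= 40000 / 110
= 363.64

363.64 damage


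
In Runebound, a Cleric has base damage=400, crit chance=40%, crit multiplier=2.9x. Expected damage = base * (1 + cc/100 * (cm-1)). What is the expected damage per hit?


E[dmg] = base * (1 + crit_chance * (crit_mult - 1))
cc as decimal = 40/100 = 0.4
cm - 1 = 2.9 - 1 = 1.9
Bonus factor = 0.4 * 1.9 = 0.76
Total multiplier = 1 + 0.76 = 1.76
Expected damage = 400 * 1.76 = 704.00

704.00 damage


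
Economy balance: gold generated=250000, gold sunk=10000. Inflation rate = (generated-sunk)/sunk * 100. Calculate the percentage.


Net gold = 250000 - 10000 = 240000
Inflation rate = net / sunk * 100 = 240000 / 10000 * 100
= 24.0 * 100
= 2400.00%

2400.00%


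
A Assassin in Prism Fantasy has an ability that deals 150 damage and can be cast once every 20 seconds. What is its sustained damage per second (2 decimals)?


DPS = damage / cooldown
= 150 / 20
= 7.50

7.50 DPS


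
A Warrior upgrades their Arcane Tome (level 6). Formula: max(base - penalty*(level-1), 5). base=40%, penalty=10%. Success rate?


raw_rate = 40 - 10 * (6 - 1)
= 40 - 10 * 5
= 40 - 50
= -10
Apply floor: max(-10, 5) = 5%

5%


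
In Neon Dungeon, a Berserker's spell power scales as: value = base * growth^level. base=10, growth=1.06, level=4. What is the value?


value = base * growth^level
= 10 * 1.06^4
= 10 * 1.262477
= 12.62

12.62 spell power


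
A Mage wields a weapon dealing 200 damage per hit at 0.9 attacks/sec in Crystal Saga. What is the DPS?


DPS = damage * attack_speed
= 200 * 0.9
= 180.0

180.0 DPS


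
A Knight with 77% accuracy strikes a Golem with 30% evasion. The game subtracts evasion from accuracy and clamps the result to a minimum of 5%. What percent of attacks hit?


accuracy - evasion = 77 - 30 = 47
Apply floor: max(47, 5) = 47
Hit chance = 47%

47%


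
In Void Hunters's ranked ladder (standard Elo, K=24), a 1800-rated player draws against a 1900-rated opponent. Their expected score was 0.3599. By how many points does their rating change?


Elo update: delta = K * (S - Ea), where S = 0.5 (draws)
S - Ea = 0.5 - 0.3599 = 0.1401
Rating change = 24 * 0.1401
= 3.36

3.36 rating points


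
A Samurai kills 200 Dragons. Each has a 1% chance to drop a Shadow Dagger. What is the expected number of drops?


Expected drops = kills * (drop_rate / 100)
= 200 * (1 / 100)
= 200 * 0.01
= 2.0

2.0 drops


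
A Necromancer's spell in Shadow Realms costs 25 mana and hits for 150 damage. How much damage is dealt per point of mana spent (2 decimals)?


Efficiency = damage / mana
= 150 / 25
= 6.00

6.00 dmg/mana


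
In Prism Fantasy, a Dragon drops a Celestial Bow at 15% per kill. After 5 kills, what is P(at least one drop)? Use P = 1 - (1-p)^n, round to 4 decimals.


P(at least one) = 1 - P(none) = 1 - (1-p)^n
p = 15/100 = 0.15
1 - p = 0.85
(1 - p)^5 = 0.85^5 = 0.443705
P(at least one) = 1 - 0.443705 = 0.5563

0.5563


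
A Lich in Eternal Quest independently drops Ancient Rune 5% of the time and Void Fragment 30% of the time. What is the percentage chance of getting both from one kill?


For independent events, P(both) = P(A) * P(B)
= 5% * 30%
= 150 / 100 %
= 1.5%

1.5%


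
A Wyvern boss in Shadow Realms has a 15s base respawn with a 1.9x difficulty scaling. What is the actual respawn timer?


Respawn time = base * multiplier
= 15 * 1.9
= 28.5 seconds

28.5 seconds


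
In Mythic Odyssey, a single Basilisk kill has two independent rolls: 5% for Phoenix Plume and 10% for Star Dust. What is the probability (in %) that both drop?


For independent events, P(both) = P(A) * P(B)
= 5% * 10%
= 50 / 100 %
= 0.5%

0.5%


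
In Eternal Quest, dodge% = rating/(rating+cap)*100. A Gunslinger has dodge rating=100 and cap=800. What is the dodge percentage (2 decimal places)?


dodge% = 100 / (100 + 800) * 100
= 100 / 900 * 100
= 0.111111 * 100
= 11.11%

11.11%


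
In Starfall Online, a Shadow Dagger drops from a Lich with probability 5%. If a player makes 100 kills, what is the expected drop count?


Expected drops = kills * (drop_rate / 100)
= 100 * (5 / 100)
= 100 * 0.05
= 5.0

5.0 drops


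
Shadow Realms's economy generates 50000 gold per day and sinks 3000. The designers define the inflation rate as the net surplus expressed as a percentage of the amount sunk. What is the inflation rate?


Net gold = 50000 - 3000 = 47000
Inflation rate = net / sunk * 100 = 47000 / 3000 * 100
= 15.666667 * 100
= 1566.67%

1566.67%


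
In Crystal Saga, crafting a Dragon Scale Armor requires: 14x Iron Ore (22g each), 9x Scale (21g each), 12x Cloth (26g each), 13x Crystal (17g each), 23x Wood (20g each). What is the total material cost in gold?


Cost breakdown:
  Iron Ore: 14 * 22 = 308
  Scale: 9 * 21 = 189
  Cloth: 12 * 26 = 312
  Crystal: 13 * 17 = 221
  Wood: 23 * 20 = 460
Total = 308 + 189 + 312 + 221 + 460 = 1490

1490 gold


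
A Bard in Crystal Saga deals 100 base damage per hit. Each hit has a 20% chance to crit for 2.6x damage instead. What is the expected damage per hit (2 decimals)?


E[dmg] = base * (1 + crit_chance * (crit_mult - 1))
cc as decimal = 20/100 = 0.2
cm - 1 = 2.6 - 1 = 1.6
Bonus factor = 0.2 * 1.6 = 0.32
Total multiplier = 1 + 0.32 = 1.32
Expected damage = 100 * 1.32 = 132.00

132.00 damage


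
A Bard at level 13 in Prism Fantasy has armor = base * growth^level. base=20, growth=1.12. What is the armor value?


value = base * growth^level
= 20 * 1.12^13
= 20 * 4.363493
= 87.27

87.27 armor


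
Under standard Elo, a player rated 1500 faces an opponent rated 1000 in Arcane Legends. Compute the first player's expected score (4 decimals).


Elo expected score: Ea = 1/(1 + 10^((Rb-Ra)/400))
Rb - Ra = 1000 - 1500 = -500
(Rb-Ra)/400 = -500/400 = -1.25
10^-1.25 = 0.056234
Ea = 1/(1 + 0.056234) = 1/1.056234 = 0.9468

0.9468


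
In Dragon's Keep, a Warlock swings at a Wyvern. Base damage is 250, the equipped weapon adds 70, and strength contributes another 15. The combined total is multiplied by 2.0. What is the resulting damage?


Sum base + weapon + str = 250 + 70 + 15 = 335
Multiply by 2.0:
335 * 2.0 = 670.0

670.0 damage


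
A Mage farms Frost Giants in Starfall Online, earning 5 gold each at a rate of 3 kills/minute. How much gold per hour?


Gold per minute = 5 * 3 = 15
Gold per hour = 15 * 60 = 900

900 gold/hour


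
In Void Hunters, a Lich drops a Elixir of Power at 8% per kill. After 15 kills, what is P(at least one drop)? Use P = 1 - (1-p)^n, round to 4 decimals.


P(at least one) = 1 - P(none) = 1 - (1-p)^n
p = 8/100 = 0.08
1 - p = 0.92
(1 - p)^15 = 0.92^15 = 0.286297
P(at least one) = 1 - 0.286297 = 0.7137

0.7137


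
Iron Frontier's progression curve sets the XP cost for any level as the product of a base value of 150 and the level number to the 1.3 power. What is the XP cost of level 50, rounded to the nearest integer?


XP = 150 * level^1.3
Substitute level = 50:
XP = 150 * 50^1.3
= 150 * 161.6818
= 24252

24252 XP


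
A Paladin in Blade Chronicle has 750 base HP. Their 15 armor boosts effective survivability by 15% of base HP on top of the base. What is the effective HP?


EHP = 750 * (1 + 15/100)
= 750 * (1 + 0.15)
= 750 * 1.15
= 862.5

862.5 EHP


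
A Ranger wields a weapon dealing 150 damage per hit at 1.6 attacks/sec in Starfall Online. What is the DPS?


DPS = damage * attack_speed
= 150 * 1.6
= 240.0

240.0 DPS


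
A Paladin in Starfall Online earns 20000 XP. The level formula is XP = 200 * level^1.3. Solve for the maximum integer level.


XP = 200 * level^1.3, so level = (XP / 200)^(1/1.3)
= (20000 / 200)^(1/1.3)
= 100.0^0.7692
= 34.5511
Floor: level = 34

level 34


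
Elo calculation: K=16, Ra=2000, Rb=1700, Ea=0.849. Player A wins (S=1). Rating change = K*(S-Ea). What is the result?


Elo update: delta = K * (S - Ea), where S = 1 (wins)
S - Ea = 1 - 0.849 = 0.151
Rating change = 16 * 0.151
= 2.42

2.42 rating points


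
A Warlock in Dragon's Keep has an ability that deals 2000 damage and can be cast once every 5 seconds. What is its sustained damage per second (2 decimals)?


DPS = damage / cooldown
= 2000 / 5
= 400.00

400.00 DPS


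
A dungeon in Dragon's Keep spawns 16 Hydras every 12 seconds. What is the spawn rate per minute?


Spawns per minute = count * (60 / interval)
= 16 * (60 / 12)
= 16 * 5.0
= 80.0

80.0 per minute


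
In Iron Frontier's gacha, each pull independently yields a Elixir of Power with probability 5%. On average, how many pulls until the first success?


Expected pulls for a geometric distribution = 1/p = 100 / rate%
= 100 / 5
= 20.0

20.0 pulls


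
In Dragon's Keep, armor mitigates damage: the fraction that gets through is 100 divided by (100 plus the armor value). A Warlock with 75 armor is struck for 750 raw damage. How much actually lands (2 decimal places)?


actual = 750 * 100 / (100 + 75)
= 750 * 100 / 175
= 75000 / 175
= 428.57

428.57 damage


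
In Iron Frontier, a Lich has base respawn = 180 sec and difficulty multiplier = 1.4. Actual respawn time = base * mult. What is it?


Respawn time = base * multiplier
= 180 * 1.4
= 252.0 seconds

252.0 seconds


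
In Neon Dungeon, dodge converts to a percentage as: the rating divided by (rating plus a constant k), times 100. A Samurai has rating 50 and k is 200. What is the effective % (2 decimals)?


effective% = rating / (rating + k) * 100
= 50 / (50 + 200) * 100
= 50 / 250 * 100
= 0.2 * 100
= 20.00%

20.00%


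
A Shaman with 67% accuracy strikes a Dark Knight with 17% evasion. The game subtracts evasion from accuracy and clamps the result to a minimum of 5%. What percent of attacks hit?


accuracy - evasion = 67 - 17 = 50
Apply floor: max(50, 5) = 50
Hit chance = 50%

50%


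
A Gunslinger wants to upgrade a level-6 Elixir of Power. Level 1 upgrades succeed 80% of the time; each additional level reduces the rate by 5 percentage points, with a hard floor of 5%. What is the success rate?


raw_rate = 80 - 5 * (6 - 1)
= 80 - 5 * 5
= 80 - 25
= 55
Apply floor: max(55, 5) = 55%

55%


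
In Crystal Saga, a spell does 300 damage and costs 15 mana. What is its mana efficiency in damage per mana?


Efficiency = damage / mana
= 300 / 15
= 20.00

20.00 dmg/mana


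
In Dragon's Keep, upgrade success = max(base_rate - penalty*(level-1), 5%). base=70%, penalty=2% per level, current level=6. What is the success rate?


raw_rate = 70 - 2 * (6 - 1)
= 70 - 2 * 5
= 70 - 10
= 60
Apply floor: max(60, 5) = 60%

60%


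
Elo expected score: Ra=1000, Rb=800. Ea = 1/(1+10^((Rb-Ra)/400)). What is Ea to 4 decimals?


Elo expected score: Ea = 1/(1 + 10^((Rb-Ra)/400))
Rb - Ra = 800 - 1000 = -200
(Rb-Ra)/400 = -200/400 = -0.5
10^-0.5 = 0.316228
Ea = 1/(1 + 0.316228) = 1/1.316228 = 0.7597

0.7597


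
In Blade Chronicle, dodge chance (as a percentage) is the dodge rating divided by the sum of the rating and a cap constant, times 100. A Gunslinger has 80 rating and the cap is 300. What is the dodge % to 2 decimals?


dodge% = 80 / (80 + 300) * 100
= 80 / 380 * 100
= 0.210526 * 100
= 21.05%

21.05%


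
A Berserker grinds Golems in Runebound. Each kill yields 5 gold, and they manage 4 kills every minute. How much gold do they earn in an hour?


Gold per minute = 5 * 4 = 20
Gold per hour = 20 * 60 = 1200

1200 gold/hour


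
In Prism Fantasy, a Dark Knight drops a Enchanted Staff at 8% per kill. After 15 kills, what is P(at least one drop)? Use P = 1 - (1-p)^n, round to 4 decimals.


P(at least one) = 1 - P(none) = 1 - (1-p)^n
p = 8/100 = 0.08
1 - p = 0.92
(1 - p)^15 = 0.92^15 = 0.286297
P(at least one) = 1 - 0.286297 = 0.7137

0.7137


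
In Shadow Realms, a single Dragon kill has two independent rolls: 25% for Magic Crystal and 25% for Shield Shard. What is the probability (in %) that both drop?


For independent events, P(both) = P(A) * P(B)
= 25% * 25%
= 625 / 100 %
= 6.25%

6.25%


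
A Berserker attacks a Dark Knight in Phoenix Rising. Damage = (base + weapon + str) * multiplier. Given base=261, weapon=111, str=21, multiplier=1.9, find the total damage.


Sum base + weapon + str = 261 + 111 + 21 = 393
Multiply by 1.9:
393 * 1.9 = 746.7

746.7 damage


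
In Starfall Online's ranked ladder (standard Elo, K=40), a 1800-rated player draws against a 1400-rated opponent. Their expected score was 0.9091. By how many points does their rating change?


Elo update: delta = K * (S - Ea), where S = 0.5 (draws)
S - Ea = 0.5 - 0.9091 = -0.4091
Rating change = 40 * -0.4091
= -16.36

-16.36 rating points


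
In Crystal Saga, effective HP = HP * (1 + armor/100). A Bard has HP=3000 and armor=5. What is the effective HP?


EHP = 3000 * (1 + 5/100)
= 3000 * (1 + 0.05)
= 3000 * 1.05
= 3150.0

3150.0 EHP


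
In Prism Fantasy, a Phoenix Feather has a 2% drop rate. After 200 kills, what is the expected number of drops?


Expected drops = kills * (drop_rate / 100)
= 200 * (2 / 100)
= 200 * 0.02
= 4.0

4.0 drops


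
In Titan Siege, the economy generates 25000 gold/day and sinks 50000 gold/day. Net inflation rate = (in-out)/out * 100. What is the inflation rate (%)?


Net gold = 25000 - 50000 = -25000
Inflation rate = net / sunk * 100 = -25000 / 50000 * 100
= -0.5 * 100
= -50.00%

-50.00%


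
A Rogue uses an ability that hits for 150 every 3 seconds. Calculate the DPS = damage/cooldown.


DPS = damage / cooldown
= 150 / 3
= 50.00

50.00 DPS


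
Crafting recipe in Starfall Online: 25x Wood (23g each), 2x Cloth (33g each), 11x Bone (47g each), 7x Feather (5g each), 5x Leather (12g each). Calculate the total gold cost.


Cost breakdown:
  Wood: 25 * 23 = 575
  Cloth: 2 * 33 = 66
  Bone: 11 * 47 = 517
  Feather: 7 * 5 = 35
  Leather: 5 * 12 = 60
Total = 575 + 66 + 517 + 35 + 60 = 1253

1253 gold


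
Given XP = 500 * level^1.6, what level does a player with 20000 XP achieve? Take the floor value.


XP = 500 * level^1.6, so level = (XP / 500)^(1/1.6)
= (20000 / 500)^(1/1.6)
= 40.0^0.625
= 10.0297
Floor: level = 10

level 10


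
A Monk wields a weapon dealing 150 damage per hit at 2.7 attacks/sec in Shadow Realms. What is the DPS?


DPS = damage * attack_speed
= 150 * 2.7
= 405.0

405.0 DPS


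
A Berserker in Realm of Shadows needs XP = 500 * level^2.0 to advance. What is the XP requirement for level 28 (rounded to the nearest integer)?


XP = 500 * level^2.0
Substitute level = 28:
XP = 500 * 28^2.0
= 500 * 784.0
= 392000

392000 XP
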